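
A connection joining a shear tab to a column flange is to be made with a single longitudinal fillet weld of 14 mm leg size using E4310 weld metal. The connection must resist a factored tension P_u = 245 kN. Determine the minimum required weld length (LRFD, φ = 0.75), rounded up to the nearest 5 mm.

E43XX → F_EXX = 430 MPa.
Throat t_e = 0.707 × 14 = 9.898 mm.
φr_n = 0.75 × 0.6 × 430 × 9.898 × 10⁻³ = 1.915 kN/mm.
L_req = P_u / φr_n = 245 / 1.915 = 127.9 mm total.
Round up → use L = 130 mm.

L = 130 mm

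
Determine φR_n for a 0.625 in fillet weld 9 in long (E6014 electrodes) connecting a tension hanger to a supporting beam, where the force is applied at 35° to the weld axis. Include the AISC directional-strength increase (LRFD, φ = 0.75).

φR_n ≈ 131 kips

E60XX → F_EXX = 60 ksi.
t_e = 0.707 × 0.625 = 0.4419 in; A_we = 0.4419 × 9 = 3.977 in².
Directional factor: 1.0 + 0.5 sin^1.5(35°) = 1.217.
F_nw = 0.6 × 60 × 1.217 = 43.82 ksi.
φR_n = 0.75 × 43.82 × 3.977 = 130.7 kips.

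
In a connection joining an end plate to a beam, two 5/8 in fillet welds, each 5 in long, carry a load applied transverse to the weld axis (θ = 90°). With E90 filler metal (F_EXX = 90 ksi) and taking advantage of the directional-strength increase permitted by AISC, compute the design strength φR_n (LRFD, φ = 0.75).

φR_n ≈ 268 kip

t_e = 0.707 × 0.625 = 0.4419 in; A_we = 0.4419 × 10 = 4.419 in².
Directional factor: 1.0 + 0.5 sin^1.5(90°) = 1.5.
F_nw = 0.6 × 90 × 1.5 = 81 ksi.
φR_n = 0.75 × 81 × 4.419 = 268.4 kip.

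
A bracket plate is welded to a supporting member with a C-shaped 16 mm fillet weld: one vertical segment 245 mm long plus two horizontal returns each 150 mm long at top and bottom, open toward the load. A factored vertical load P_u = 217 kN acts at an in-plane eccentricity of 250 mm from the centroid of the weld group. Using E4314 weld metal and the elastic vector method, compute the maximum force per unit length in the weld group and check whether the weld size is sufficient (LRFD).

E43XX → F_EXX = 430 MPa.
Total weld length L_w = 545 mm. Treat welds as unit-width lines.
Centroid: x̄ = 2×150×75 / 545 = 41.28 mm from the vertical weld.
Polar moment about centroid: J = I_x + I_y = [245³/12 + 2×150×122.5²] + [245×41.28² + 2(150³/12 + 150×33.72²)] = 7048000 mm³.
Direct shear f_v = P/L_w = 217×10³ / 545 = 398.2 N/mm (vertical).
Torsion M = P·e = 217×10³ × 250 = 54250000 N·mm.
Critical point at (x, y) = (108.7, 122.5) from centroid. f_tx = M·y/J = 942.8 N/mm; f_ty = M·x/J = 836.8 N/mm.
Resultant f_max = √[f_tx² + (f_v + f_ty)²] = √[942.8² + (398.2 + 836.8)²] = 1554 N/mm.
Capacity per unit length: φr_n = 0.75 × 0.6 × 430 × (0.707 × 16) = 2189 N/mm.
1554 ≤ 2189 → adequate.

f_max ≈ 1550 N/mm; adequate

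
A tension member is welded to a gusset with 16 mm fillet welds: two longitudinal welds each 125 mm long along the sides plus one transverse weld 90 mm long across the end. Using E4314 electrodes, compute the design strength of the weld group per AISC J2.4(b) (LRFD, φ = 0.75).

φR_n ≈ 761 kN

E43XX → F_EXX = 430 MPa.
t_e = 0.707 × 16 = 11.31 mm.
R_nwl = 0.6 × 430 × 11.31 × 250 × 10⁻³ = 729.6 kN (longitudinal, 2 welds).
R_nwt = 0.6 × 430 × 11.31 × 90 × 10⁻³ = 262.7 kN (transverse, base value).
(i) R_nwl + R_nwt = 992.3 kN; (ii) 0.85 R_nwl + 1.5 R_nwt = 1014 kN.
R_n = max = 1014 kN [governs: (ii)]; φR_n = 760.6 kN.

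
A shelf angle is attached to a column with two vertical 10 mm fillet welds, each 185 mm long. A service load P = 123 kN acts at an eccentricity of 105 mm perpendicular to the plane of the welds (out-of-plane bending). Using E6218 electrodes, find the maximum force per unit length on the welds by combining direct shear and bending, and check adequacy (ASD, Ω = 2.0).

f_max ≈ 1180 N/mm; adequate

E62XX → F_EXX = 620 MPa.
L_w = 2 × 185 = 370 mm; section modulus (unit throat) S = 2 × L²/6 = 11410 mm².
Direct shear f_v = P/L_w = 123×10³/370 = 332.4 N/mm.
Moment M = P × e = 123×10³ × 105 = 12915000 N·mm; bending f_b = M/S = 1132 N/mm.
f_max = √(f_v² + f_b²) = √(332.4² + 1132²) = 1180 N/mm.
r_n/Ω = (1/2.0) × 0.6 × 620 × (0.707 × 10) = 1315 N/mm → adequate.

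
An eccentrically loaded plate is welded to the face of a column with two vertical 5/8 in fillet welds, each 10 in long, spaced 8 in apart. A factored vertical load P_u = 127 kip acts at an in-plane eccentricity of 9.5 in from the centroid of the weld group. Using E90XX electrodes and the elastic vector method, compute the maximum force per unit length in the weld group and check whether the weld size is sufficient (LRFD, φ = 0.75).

E90XX → F_EXX = 90 ksi.
Total weld length L_w = 20 in. Treat welds as unit-width lines.
Polar moment about centroid: J = 2[d³/12 + d(b/2)²] = 2[10³/12 + 10×4²] = 486.7 in³.
Direct shear f_v = P/L_w = 127 / 20 = 6.35 kip/in (vertical).
Torsion M = P·e = 127 × 9.5 = 1206.5 kip·in.
Critical point at (x, y) = (4, 5) from centroid. f_tx = M·y/J = 12.4 kip/in; f_ty = M·x/J = 9.916 kip/in.
Resultant f_max = √[f_tx² + (f_v + f_ty)²] = √[12.4² + (6.35 + 9.916)²] = 20.45 kip/in.
Capacity per unit length: φr_n = 0.75 × 0.6 × 90 × (0.707 × 0.625) = 17.9 kip/in.
20.45 > 17.9 → NOT adequate.

f_max ≈ 20.5 kip/in; NOT adequate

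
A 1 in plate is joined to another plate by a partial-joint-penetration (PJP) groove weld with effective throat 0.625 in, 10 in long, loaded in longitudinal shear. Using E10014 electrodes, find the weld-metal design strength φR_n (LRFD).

φR_n ≈ 281 kips

E100XX → F_EXX = 100 ksi.
Effective throat (given) t_e = 0.625 in.
A_we = 0.625 × 10 = 6.25 in².
F_nw = 0.6 F_EXX = 60 ksi.
φR_n = 0.75 × 60 × 6.25 = 281.2 kips.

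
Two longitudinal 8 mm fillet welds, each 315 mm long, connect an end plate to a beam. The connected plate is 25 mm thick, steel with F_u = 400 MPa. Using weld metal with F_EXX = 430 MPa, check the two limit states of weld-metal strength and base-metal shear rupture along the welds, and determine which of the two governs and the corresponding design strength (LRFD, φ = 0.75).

t_e = 0.707 × 8 = 5.656 mm; L = 630 mm.
Weld metal: φR_n = 0.75 × 0.6 × 430 × 5.656 × 630 × 10⁻³ = 689.5 kN.
Base metal (shear rupture): φR_n = 0.75 × 0.6 × 400 × 25 × 630 × 10⁻³ = 2835 kN.
Governing: weld metal.

φR_n ≈ 689 kN (weld metal governs)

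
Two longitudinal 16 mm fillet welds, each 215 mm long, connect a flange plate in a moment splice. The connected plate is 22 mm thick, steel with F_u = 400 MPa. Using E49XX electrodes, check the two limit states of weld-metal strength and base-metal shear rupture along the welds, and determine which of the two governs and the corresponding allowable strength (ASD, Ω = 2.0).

E49XX → F_EXX = 490 MPa.
t_e = 0.707 × 16 = 11.31 mm; L = 430 mm.
Weld metal: R_n/Ω = (1/2.0) × 0.6 × 490 × 11.31 × 430 × 10⁻³ = 715 kN.
Base metal (shear rupture): R_n/Ω = (1/2.0) × 0.6 × 400 × 22 × 430 × 10⁻³ = 1135 kN.
Governing: weld metal.

R_n/Ω ≈ 715 kN (weld metal governs)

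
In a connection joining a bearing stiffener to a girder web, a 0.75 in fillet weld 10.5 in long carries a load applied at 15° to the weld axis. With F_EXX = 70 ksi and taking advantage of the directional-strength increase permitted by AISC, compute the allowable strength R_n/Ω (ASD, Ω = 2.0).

R_n/Ω ≈ 125 kips

t_e = 0.707 × 0.75 = 0.5302 in; A_we = 0.5302 × 10.5 = 5.568 in².
Directional factor: 1.0 + 0.5 sin^1.5(15°) = 1.066.
F_nw = 0.6 × 70 × 1.066 = 44.77 ksi.
R_n/Ω = (44.77 × 5.568) / 2.0 = 124.6 kips.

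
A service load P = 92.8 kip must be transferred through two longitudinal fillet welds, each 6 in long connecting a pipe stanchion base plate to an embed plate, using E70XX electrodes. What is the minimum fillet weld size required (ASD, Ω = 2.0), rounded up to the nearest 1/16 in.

E70XX → F_EXX = 70 ksi.
Total weld length L = 12 in.
Required throat t_e = P × Ω / (0.6 F_EXX × L) = 92.8 × 2.0 / (0.6 × 70 × 12) = 0.3683 in.
Required leg w = t_e / 0.707 = 0.5209 in → use 9/16 in.

w = 9/16 in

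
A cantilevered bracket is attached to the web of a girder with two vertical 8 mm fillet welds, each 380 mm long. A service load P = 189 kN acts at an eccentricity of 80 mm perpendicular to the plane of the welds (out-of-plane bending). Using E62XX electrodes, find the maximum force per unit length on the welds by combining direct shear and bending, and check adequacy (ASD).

E62XX → F_EXX = 620 MPa.
L_w = 2 × 380 = 760 mm; section modulus (unit throat) S = 2 × L²/6 = 48130 mm².
Direct shear f_v = P/L_w = 189×10³/760 = 248.7 N/mm.
Moment M = P × e = 189×10³ × 80 = 15120000 N·mm; bending f_b = M/S = 314.1 N/mm.
f_max = √(f_v² + f_b²) = √(248.7² + 314.1²) = 400.6 N/mm.
r_n/Ω = (1/2.0) × 0.6 × 620 × (0.707 × 8) = 1052 N/mm → adequate.

f_max ≈ 401 N/mm; adequate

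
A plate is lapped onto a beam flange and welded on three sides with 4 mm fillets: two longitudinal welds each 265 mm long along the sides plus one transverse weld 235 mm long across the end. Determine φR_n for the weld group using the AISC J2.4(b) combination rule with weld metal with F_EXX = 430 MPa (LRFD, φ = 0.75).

t_e = 0.707 × 4 = 2.828 mm.
R_nwl = 0.6 × 430 × 2.828 × 530 × 10⁻³ = 386.7 kN (longitudinal, 2 welds).
R_nwt = 0.6 × 430 × 2.828 × 235 × 10⁻³ = 171.5 kN (transverse, base value).
(i) R_nwl + R_nwt = 558.2 kN; (ii) 0.85 R_nwl + 1.5 R_nwt = 585.9 kN.
R_n = max = 585.9 kN [governs: (ii)]; φR_n = 439.4 kN.

φR_n ≈ 439 kN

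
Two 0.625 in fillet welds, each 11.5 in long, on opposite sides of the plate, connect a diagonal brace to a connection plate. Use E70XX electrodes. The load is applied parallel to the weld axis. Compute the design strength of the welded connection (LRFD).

E70XX → F_EXX = 70 ksi.
Effective throat t_e = 0.707 × 0.625 = 0.4419 in.
Total length L = 23 in; A_we = 0.4419 × 23 = 10.16 in².
F_nw = 0.6 F_EXX = 0.6 × 70 = 42 ksi.
φR_n = 0.75 × 42 × 10.16 = 320.1 kips.

φR_n ≈ 320 kips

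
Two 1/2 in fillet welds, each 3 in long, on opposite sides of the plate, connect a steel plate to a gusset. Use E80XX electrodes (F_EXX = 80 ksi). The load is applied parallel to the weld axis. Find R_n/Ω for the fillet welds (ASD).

Effective throat t_e = 0.707 × 0.5 = 0.3535 in.
Total length L = 6 in; A_we = 0.3535 × 6 = 2.121 in².
F_nw = 0.6 F_EXX = 0.6 × 80 = 48 ksi.
R_n = 48 × 2.121 = 101.8 kips; R_n/Ω = 101.8/2.0 = 50.9 kips.

R_n/Ω ≈ 50.9 kips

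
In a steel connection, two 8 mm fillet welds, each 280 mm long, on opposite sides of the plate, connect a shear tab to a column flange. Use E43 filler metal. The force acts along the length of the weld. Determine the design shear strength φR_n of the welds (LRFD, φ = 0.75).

E43XX → F_EXX = 430 MPa.
Effective throat t_e = 0.707 × 8 = 5.656 mm.
Total length L = 560 mm; A_we = 5.656 × 560 = 3167 mm².
F_nw = 0.6 F_EXX = 0.6 × 430 = 258 MPa.
φR_n = 0.75 × 258 × 3167 × 10⁻³ = 612.9 kN.

φR_n ≈ 613 kN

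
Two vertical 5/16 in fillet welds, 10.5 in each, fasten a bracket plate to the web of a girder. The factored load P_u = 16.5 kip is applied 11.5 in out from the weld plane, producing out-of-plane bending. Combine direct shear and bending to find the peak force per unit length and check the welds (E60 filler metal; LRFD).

E60XX → F_EXX = 60 ksi.
L_w = 2 × 10.5 = 21 in; section modulus (unit throat) S = 2 × L²/6 = 36.75 in².
Direct shear f_v = P/L_w = 16.5/21 = 0.7857 kip/in.
Moment M = P × e = 16.5 × 11.5 = 189.75 kip·in; bending f_b = M/S = 5.163 kip/in.
f_max = √(f_v² + f_b²) = √(0.7857² + 5.163²) = 5.223 kip/in.
φr_n = 0.75 × 0.6 × 60 × (0.707 × 0.3125) = 5.965 kip/in → adequate.

f_max ≈ 5.22 kip/in; adequate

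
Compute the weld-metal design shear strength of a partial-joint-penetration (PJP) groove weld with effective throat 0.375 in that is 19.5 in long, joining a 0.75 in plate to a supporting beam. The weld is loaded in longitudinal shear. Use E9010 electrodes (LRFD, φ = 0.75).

φR_n ≈ 296 kips

E90XX → F_EXX = 90 ksi.
Effective throat (given) t_e = 0.375 in.
A_we = 0.375 × 19.5 = 7.312 in².
F_nw = 0.6 F_EXX = 54 ksi.
φR_n = 0.75 × 54 × 7.312 = 296.2 kips.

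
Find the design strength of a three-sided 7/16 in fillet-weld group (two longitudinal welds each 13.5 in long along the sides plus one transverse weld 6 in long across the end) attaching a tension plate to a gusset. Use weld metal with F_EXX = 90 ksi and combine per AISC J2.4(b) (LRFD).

φR_n ≈ 413 kips

t_e = 0.707 × 0.4375 = 0.3093 in.
R_nwl = 0.6 × 90 × 0.3093 × 27 = 451 kips (longitudinal, 2 welds).
R_nwt = 0.6 × 90 × 0.3093 × 6 = 100.2 kips (transverse, base value).
(i) R_nwl + R_nwt = 551.2 kips; (ii) 0.85 R_nwl + 1.5 R_nwt = 533.7 kips.
R_n = max = 551.2 kips [governs: (i)]; φR_n = 413.4 kips.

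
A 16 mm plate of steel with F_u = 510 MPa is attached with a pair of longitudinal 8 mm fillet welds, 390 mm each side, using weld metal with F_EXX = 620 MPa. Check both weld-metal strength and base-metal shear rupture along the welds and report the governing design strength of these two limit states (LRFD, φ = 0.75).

t_e = 0.707 × 8 = 5.656 mm; L = 780 mm.
Weld metal: φR_n = 0.75 × 0.6 × 620 × 5.656 × 780 × 10⁻³ = 1231 kN.
Base metal (shear rupture): φR_n = 0.75 × 0.6 × 510 × 16 × 780 × 10⁻³ = 2864 kN.
Governing: weld metal.

φR_n ≈ 1230 kN (weld metal governs)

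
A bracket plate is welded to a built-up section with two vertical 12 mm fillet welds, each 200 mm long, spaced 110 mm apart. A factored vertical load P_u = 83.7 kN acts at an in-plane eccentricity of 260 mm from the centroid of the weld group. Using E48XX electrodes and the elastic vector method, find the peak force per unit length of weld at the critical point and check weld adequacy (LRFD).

E48XX → F_EXX = 480 MPa.
Total weld length L_w = 400 mm. Treat welds as unit-width lines.
Polar moment about centroid: J = 2[d³/12 + d(b/2)²] = 2[200³/12 + 200×55²] = 2543000 mm³.
Direct shear f_v = P/L_w = 83.7×10³ / 400 = 209.2 N/mm (vertical).
Torsion M = P·e = 83.7×10³ × 260 = 21762000 N·mm.
Critical point at (x, y) = (55, 100) from centroid. f_tx = M·y/J = 855.6 N/mm; f_ty = M·x/J = 470.6 N/mm.
Resultant f_max = √[f_tx² + (f_v + f_ty)²] = √[855.6² + (209.2 + 470.6)²] = 1093 N/mm.
Capacity per unit length: φr_n = 0.75 × 0.6 × 480 × (0.707 × 12) = 1833 N/mm.
1093 ≤ 1833 → adequate.

f_max ≈ 1090 N/mm; adequate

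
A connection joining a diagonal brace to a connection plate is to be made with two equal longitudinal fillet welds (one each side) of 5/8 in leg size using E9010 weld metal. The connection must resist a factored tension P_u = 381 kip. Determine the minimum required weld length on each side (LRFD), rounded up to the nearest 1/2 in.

L = 11 in on each side

E90XX → F_EXX = 90 ksi.
Throat t_e = 0.707 × 0.625 = 0.4419 in.
φr_n = 0.75 × 0.6 × 90 × 0.4419 = 17.9 kip/in.
L_req = P_u / φr_n = 381 / 17.9 = 21.29 in total.
Per side: 21.29 / 2 = 10.64 in.
Round up → use L = 11 in on each side.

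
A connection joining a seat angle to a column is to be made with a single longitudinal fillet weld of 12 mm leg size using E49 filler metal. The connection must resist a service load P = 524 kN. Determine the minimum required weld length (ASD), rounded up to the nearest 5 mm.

E49XX → F_EXX = 490 MPa.
Throat t_e = 0.707 × 12 = 8.484 mm.
r_n/Ω = (0.6 × 490 × 8.484) / 2.0 = 1247 N/mm = 1.247 kN/mm.
L_req = P / (r_n/Ω) = 524 / 1.247 = 420.2 mm total.
Round up → use L = 425 mm.

L = 425 mm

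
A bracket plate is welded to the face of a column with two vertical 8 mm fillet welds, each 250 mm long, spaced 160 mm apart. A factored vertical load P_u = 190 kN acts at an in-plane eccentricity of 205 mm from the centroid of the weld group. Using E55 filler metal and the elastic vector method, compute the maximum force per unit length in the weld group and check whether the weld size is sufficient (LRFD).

f_max ≈ 1240 N/mm; adequate

E55XX → F_EXX = 550 MPa.
Total weld length L_w = 500 mm. Treat welds as unit-width lines.
Polar moment about centroid: J = 2[d³/12 + d(b/2)²] = 2[250³/12 + 250×80²] = 5804000 mm³.
Direct shear f_v = P/L_w = 190×10³ / 500 = 380 N/mm (vertical).
Torsion M = P·e = 190×10³ × 205 = 38950000 N·mm.
Critical point at (x, y) = (80, 125) from centroid. f_tx = M·y/J = 838.8 N/mm; f_ty = M·x/J = 536.9 N/mm.
Resultant f_max = √[f_tx² + (f_v + f_ty)²] = √[838.8² + (380 + 536.9)²] = 1243 N/mm.
Capacity per unit length: φr_n = 0.75 × 0.6 × 550 × (0.707 × 8) = 1400 N/mm.
1243 ≤ 1400 → adequate.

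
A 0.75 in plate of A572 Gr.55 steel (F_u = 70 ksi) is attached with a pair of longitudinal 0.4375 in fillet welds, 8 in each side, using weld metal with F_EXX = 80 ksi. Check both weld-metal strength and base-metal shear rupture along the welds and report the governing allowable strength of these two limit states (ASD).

t_e = 0.707 × 0.4375 = 0.3093 in; L = 16 in.
Weld metal: R_n/Ω = (1/2.0) × 0.6 × 80 × 0.3093 × 16 = 118.8 kips.
Base metal (shear rupture): R_n/Ω = (1/2.0) × 0.6 × 70 × 0.75 × 16 = 252 kips.
Governing: weld metal.

R_n/Ω ≈ 119 kips (weld metal governs)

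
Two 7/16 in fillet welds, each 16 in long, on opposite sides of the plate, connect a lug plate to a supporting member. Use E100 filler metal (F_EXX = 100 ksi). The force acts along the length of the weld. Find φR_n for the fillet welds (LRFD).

φR_n ≈ 445 kip

Effective throat t_e = 0.707 × 0.4375 = 0.3093 in.
Total length L = 32 in; A_we = 0.3093 × 32 = 9.898 in².
F_nw = 0.6 F_EXX = 0.6 × 100 = 60 ksi.
φR_n = 0.75 × 60 × 9.898 = 445.4 kip.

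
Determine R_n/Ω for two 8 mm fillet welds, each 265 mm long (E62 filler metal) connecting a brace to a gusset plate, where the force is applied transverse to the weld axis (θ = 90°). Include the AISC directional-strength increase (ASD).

R_n/Ω ≈ 836 kN

E62XX → F_EXX = 620 MPa.
t_e = 0.707 × 8 = 5.656 mm; A_we = 5.656 × 530 = 2998 mm².
Directional factor: 1.0 + 0.5 sin^1.5(90°) = 1.5.
F_nw = 0.6 × 620 × 1.5 = 558 MPa.
R_n/Ω = (558 × 2998) / 2.0 × 10⁻³ = 836.4 kN.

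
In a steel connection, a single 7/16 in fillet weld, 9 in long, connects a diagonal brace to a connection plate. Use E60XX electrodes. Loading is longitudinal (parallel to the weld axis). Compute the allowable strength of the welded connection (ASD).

R_n/Ω ≈ 50.1 kips

E60XX → F_EXX = 60 ksi.
Effective throat t_e = 0.707 × 0.4375 = 0.3093 in.
Total length L = 9 in; A_we = 0.3093 × 9 = 2.784 in².
F_nw = 0.6 F_EXX = 0.6 × 60 = 36 ksi.
R_n = 36 × 2.784 = 100.2 kips; R_n/Ω = 100.2/2.0 = 50.11 kips.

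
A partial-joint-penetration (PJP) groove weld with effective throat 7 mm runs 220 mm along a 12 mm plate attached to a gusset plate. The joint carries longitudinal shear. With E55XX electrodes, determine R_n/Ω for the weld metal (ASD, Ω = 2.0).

E55XX → F_EXX = 550 MPa.
Effective throat (given) t_e = 7 mm.
A_we = 7 × 220 = 1540 mm².
F_nw = 0.6 F_EXX = 330 MPa.
R_n/Ω = (330 × 1540) / 2.0 × 10⁻³ = 254.1 kN.

R_n/Ω ≈ 254 kN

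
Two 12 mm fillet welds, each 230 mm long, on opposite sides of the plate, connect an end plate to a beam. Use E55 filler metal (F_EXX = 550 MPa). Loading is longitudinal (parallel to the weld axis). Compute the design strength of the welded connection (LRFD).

Effective throat t_e = 0.707 × 12 = 8.484 mm.
Total length L = 460 mm; A_we = 8.484 × 460 = 3903 mm².
F_nw = 0.6 F_EXX = 0.6 × 550 = 330 MPa.
φR_n = 0.75 × 330 × 3903 × 10⁻³ = 965.9 kN.

φR_n ≈ 966 kN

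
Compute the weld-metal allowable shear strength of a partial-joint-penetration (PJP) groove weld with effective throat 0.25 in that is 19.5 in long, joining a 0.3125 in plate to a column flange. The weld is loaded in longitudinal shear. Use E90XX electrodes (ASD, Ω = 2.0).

E90XX → F_EXX = 90 ksi.
Effective throat (given) t_e = 0.25 in.
A_we = 0.25 × 19.5 = 4.875 in².
F_nw = 0.6 F_EXX = 54 ksi.
R_n/Ω = (54 × 4.875) / 2.0 = 131.6 kip.

R_n/Ω ≈ 132 kip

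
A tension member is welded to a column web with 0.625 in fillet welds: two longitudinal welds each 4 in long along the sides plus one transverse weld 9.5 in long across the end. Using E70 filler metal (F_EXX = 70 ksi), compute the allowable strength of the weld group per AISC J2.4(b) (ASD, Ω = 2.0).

R_n/Ω ≈ 195 kips

t_e = 0.707 × 0.625 = 0.4419 in.
R_nwl = 0.6 × 70 × 0.4419 × 8 = 148.5 kips (longitudinal, 2 welds).
R_nwt = 0.6 × 70 × 0.4419 × 9.5 = 176.3 kips (transverse, base value).
(i) R_nwl + R_nwt = 324.8 kips; (ii) 0.85 R_nwl + 1.5 R_nwt = 390.7 kips.
R_n = max = 390.7 kips [governs: (ii)]; R_n/Ω = 195.3 kips.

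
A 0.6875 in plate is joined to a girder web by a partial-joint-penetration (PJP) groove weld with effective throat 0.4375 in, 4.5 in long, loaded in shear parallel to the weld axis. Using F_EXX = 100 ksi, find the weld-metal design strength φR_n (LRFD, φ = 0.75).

Effective throat (given) t_e = 0.4375 in.
A_we = 0.4375 × 4.5 = 1.969 in².
F_nw = 0.6 F_EXX = 60 ksi.
φR_n = 0.75 × 60 × 1.969 = 88.59 kip.

φR_n ≈ 88.6 kip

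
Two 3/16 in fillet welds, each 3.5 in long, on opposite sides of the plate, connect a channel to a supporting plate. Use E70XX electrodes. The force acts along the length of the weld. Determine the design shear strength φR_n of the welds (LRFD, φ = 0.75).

φR_n ≈ 29.2 kips

E70XX → F_EXX = 70 ksi.
Effective throat t_e = 0.707 × 0.1875 = 0.1326 in.
Total length L = 7 in; A_we = 0.1326 × 7 = 0.9279 in².
F_nw = 0.6 F_EXX = 0.6 × 70 = 42 ksi.
φR_n = 0.75 × 42 × 0.9279 = 29.23 kips.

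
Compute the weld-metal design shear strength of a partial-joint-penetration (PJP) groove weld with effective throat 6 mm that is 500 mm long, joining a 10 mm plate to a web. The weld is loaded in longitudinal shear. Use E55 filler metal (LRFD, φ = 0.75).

E55XX → F_EXX = 550 MPa.
Effective throat (given) t_e = 6 mm.
A_we = 6 × 500 = 3000 mm².
F_nw = 0.6 F_EXX = 330 MPa.
φR_n = 0.75 × 330 × 3000 × 10⁻³ = 742.5 kN.

φR_n ≈ 742 kN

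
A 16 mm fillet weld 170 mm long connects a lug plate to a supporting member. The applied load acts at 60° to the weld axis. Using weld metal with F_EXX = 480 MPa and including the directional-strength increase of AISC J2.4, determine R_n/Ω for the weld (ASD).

t_e = 0.707 × 16 = 11.31 mm; A_we = 11.31 × 170 = 1923 mm².
Directional factor: 1.0 + 0.5 sin^1.5(60°) = 1.403.
F_nw = 0.6 × 480 × 1.403 = 404.1 MPa.
R_n/Ω = (404.1 × 1923) / 2.0 × 10⁻³ = 388.5 kN.

R_n/Ω ≈ 389 kN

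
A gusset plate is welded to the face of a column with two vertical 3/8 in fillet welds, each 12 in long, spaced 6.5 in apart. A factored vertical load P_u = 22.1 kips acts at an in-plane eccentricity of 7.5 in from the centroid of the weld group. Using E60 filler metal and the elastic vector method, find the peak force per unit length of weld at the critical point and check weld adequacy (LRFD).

E60XX → F_EXX = 60 ksi.
Total weld length L_w = 24 in. Treat welds as unit-width lines.
Polar moment about centroid: J = 2[d³/12 + d(b/2)²] = 2[12³/12 + 12×3.25²] = 541.5 in³.
Direct shear f_v = P/L_w = 22.1 / 24 = 0.9208 kip/in (vertical).
Torsion M = P·e = 22.1 × 7.5 = 165.75 kip·in.
Critical point at (x, y) = (3.25, 6) from centroid. f_tx = M·y/J = 1.837 kip/in; f_ty = M·x/J = 0.9948 kip/in.
Resultant f_max = √[f_tx² + (f_v + f_ty)²] = √[1.837² + (0.9208 + 0.9948)²] = 2.654 kip/in.
Capacity per unit length: φr_n = 0.75 × 0.6 × 60 × (0.707 × 0.375) = 7.158 kip/in.
2.654 ≤ 7.158 → adequate.

f_max ≈ 2.65 kip/in; adequate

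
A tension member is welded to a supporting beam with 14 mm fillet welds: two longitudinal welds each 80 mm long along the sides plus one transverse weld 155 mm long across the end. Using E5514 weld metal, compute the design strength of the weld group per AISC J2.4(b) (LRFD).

φR_n ≈ 903 kN

E55XX → F_EXX = 550 MPa.
t_e = 0.707 × 14 = 9.898 mm.
R_nwl = 0.6 × 550 × 9.898 × 160 × 10⁻³ = 522.6 kN (longitudinal, 2 welds).
R_nwt = 0.6 × 550 × 9.898 × 155 × 10⁻³ = 506.3 kN (transverse, base value).
(i) R_nwl + R_nwt = 1029 kN; (ii) 0.85 R_nwl + 1.5 R_nwt = 1204 kN.
R_n = max = 1204 kN [governs: (ii)]; φR_n = 902.7 kN.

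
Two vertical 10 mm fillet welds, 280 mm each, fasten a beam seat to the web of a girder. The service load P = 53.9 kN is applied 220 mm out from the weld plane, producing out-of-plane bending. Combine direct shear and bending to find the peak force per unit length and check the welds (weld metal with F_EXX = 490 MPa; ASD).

L_w = 2 × 280 = 560 mm; section modulus (unit throat) S = 2 × L²/6 = 26130 mm².
Direct shear f_v = P/L_w = 53.9×10³/560 = 96.25 N/mm.
Moment M = P × e = 53.9×10³ × 220 = 11858000 N·mm; bending f_b = M/S = 453.8 N/mm.
f_max = √(f_v² + f_b²) = √(96.25² + 453.8²) = 463.8 N/mm.
r_n/Ω = (1/2.0) × 0.6 × 490 × (0.707 × 10) = 1039 N/mm → adequate.

f_max ≈ 464 N/mm; adequate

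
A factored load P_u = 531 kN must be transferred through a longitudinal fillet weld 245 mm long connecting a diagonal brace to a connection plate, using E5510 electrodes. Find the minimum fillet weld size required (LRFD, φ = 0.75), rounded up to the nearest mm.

E55XX → F_EXX = 550 MPa.
Total weld length L = 245 mm.
Required throat t_e = P_u / (φ × 0.6 F_EXX × L) = 531 / (0.75 × 0.6 × 550 × 245 × 10⁻³) = 8.757 mm.
Required leg w = t_e / 0.707 = 12.39 mm → use 13 mm.

w = 13 mm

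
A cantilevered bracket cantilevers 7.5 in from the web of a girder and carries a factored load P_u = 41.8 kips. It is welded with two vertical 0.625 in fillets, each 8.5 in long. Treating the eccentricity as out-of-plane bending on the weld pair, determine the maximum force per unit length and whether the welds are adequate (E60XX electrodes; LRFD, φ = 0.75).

f_max ≈ 13.2 kip/in; NOT adequate

E60XX → F_EXX = 60 ksi.
L_w = 2 × 8.5 = 17 in; section modulus (unit throat) S = 2 × L²/6 = 24.08 in².
Direct shear f_v = P/L_w = 41.8/17 = 2.459 kip/in.
Moment M = P × e = 41.8 × 7.5 = 313.5 kip·in; bending f_b = M/S = 13.02 kip/in.
f_max = √(f_v² + f_b²) = √(2.459² + 13.02²) = 13.25 kip/in.
φr_n = 0.75 × 0.6 × 60 × (0.707 × 0.625) = 11.93 kip/in → NOT adequate.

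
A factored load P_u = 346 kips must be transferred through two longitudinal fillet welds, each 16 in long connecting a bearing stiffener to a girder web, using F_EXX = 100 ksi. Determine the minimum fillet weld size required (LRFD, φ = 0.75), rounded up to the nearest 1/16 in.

Total weld length L = 32 in.
Required throat t_e = P_u / (φ × 0.6 F_EXX × L) = 346 / (0.75 × 0.6 × 100 × 32) = 0.2403 in.
Required leg w = t_e / 0.707 = 0.3399 in → use 3/8 in.

w = 3/8 in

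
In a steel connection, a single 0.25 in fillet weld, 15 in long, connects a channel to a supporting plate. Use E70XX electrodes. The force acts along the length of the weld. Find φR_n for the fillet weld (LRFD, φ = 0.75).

E70XX → F_EXX = 70 ksi.
Effective throat t_e = 0.707 × 0.25 = 0.1767 in.
Total length L = 15 in; A_we = 0.1767 × 15 = 2.651 in².
F_nw = 0.6 F_EXX = 0.6 × 70 = 42 ksi.
φR_n = 0.75 × 42 × 2.651 = 83.51 kips.

φR_n ≈ 83.5 kips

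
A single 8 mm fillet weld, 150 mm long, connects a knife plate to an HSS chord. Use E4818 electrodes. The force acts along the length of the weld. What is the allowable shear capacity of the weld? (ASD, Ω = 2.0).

E48XX → F_EXX = 480 MPa.
Effective throat t_e = 0.707 × 8 = 5.656 mm.
Total length L = 150 mm; A_we = 5.656 × 150 = 848.4 mm².
F_nw = 0.6 F_EXX = 0.6 × 480 = 288 MPa.
R_n = 288 × 848.4 × 10⁻³ = 244.3 kN; R_n/Ω = 244.3/2.0 = 122.2 kN.

R_n/Ω ≈ 122 kN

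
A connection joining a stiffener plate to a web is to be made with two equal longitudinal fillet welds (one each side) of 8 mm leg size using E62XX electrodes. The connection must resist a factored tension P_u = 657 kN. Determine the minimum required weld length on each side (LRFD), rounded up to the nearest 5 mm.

E62XX → F_EXX = 620 MPa.
Throat t_e = 0.707 × 8 = 5.656 mm.
φr_n = 0.75 × 0.6 × 620 × 5.656 × 10⁻³ = 1.578 kN/mm.
L_req = P_u / φr_n = 657 / 1.578 = 416.3 mm total.
Per side: 416.3 / 2 = 208.2 mm.
Round up → use L = 210 mm on each side.

L = 210 mm on each side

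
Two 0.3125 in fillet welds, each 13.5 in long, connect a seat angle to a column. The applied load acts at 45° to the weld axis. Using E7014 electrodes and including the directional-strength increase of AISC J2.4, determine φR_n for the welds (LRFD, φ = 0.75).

E70XX → F_EXX = 70 ksi.
t_e = 0.707 × 0.3125 = 0.2209 in; A_we = 0.2209 × 27 = 5.965 in².
Directional factor: 1.0 + 0.5 sin^1.5(45°) = 1.297.
F_nw = 0.6 × 70 × 1.297 = 54.49 ksi.
φR_n = 0.75 × 54.49 × 5.965 = 243.8 kip.

φR_n ≈ 244 kip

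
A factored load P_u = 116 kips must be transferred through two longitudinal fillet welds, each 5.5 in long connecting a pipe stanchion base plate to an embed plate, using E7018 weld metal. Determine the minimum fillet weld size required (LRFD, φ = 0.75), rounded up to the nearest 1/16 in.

w = 1/2 in

E70XX → F_EXX = 70 ksi.
Total weld length L = 11 in.
Required throat t_e = P_u / (φ × 0.6 F_EXX × L) = 116 / (0.75 × 0.6 × 70 × 11) = 0.3348 in.
Required leg w = t_e / 0.707 = 0.4735 in → use 1/2 in.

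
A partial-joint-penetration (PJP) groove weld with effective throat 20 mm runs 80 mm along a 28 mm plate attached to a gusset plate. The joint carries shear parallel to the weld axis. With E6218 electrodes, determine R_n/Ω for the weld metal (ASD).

E62XX → F_EXX = 620 MPa.
Effective throat (given) t_e = 20 mm.
A_we = 20 × 80 = 1600 mm².
F_nw = 0.6 F_EXX = 372 MPa.
R_n/Ω = (372 × 1600) / 2.0 × 10⁻³ = 297.6 kN.

R_n/Ω ≈ 298 kN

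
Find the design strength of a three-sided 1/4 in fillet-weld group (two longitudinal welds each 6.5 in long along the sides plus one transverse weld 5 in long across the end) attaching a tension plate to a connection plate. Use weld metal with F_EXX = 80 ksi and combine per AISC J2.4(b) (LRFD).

t_e = 0.707 × 0.25 = 0.1767 in.
R_nwl = 0.6 × 80 × 0.1767 × 13 = 110.3 kip (longitudinal, 2 welds).
R_nwt = 0.6 × 80 × 0.1767 × 5 = 42.42 kip (transverse, base value).
(i) R_nwl + R_nwt = 152.7 kip; (ii) 0.85 R_nwl + 1.5 R_nwt = 157.4 kip.
R_n = max = 157.4 kip [governs: (ii)]; φR_n = 118 kip.

φR_n ≈ 118 kip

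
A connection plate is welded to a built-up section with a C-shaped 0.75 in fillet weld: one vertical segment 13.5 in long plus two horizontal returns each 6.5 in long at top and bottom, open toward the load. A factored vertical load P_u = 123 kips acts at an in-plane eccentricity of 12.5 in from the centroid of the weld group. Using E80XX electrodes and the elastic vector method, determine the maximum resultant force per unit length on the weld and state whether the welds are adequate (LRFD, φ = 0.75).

E80XX → F_EXX = 80 ksi.
Total weld length L_w = 26.5 in. Treat welds as unit-width lines.
Centroid: x̄ = 2×6.5×3.25 / 26.5 = 1.594 in from the vertical weld.
Polar moment about centroid: J = I_x + I_y = [13.5³/12 + 2×6.5×6.75²] + [13.5×1.594² + 2(6.5³/12 + 6.5×1.656²)] = 913.1 in³.
Direct shear f_v = P/L_w = 123 / 26.5 = 4.642 kip/in (vertical).
Torsion M = P·e = 123 × 12.5 = 1537.5 kip·in.
Critical point at (x, y) = (4.906, 6.75) from centroid. f_tx = M·y/J = 11.37 kip/in; f_ty = M·x/J = 8.261 kip/in.
Resultant f_max = √[f_tx² + (f_v + f_ty)²] = √[11.37² + (4.642 + 8.261)²] = 17.19 kip/in.
Capacity per unit length: φr_n = 0.75 × 0.6 × 80 × (0.707 × 0.75) = 19.09 kip/in.
17.19 ≤ 19.09 → adequate.

f_max ≈ 17.2 kip/in; adequate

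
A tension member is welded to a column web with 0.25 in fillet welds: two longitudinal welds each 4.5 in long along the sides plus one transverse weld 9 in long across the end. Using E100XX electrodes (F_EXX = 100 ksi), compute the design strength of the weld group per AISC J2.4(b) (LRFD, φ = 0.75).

t_e = 0.707 × 0.25 = 0.1767 in.
R_nwl = 0.6 × 100 × 0.1767 × 9 = 95.44 kip (longitudinal, 2 welds).
R_nwt = 0.6 × 100 × 0.1767 × 9 = 95.44 kip (transverse, base value).
(i) R_nwl + R_nwt = 190.9 kip; (ii) 0.85 R_nwl + 1.5 R_nwt = 224.3 kip.
R_n = max = 224.3 kip [governs: (ii)]; φR_n = 168.2 kip.

φR_n ≈ 168 kip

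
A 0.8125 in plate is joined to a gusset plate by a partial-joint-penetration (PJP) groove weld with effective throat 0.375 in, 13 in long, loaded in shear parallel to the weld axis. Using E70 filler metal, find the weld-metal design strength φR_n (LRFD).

φR_n ≈ 154 kips

E70XX → F_EXX = 70 ksi.
Effective throat (given) t_e = 0.375 in.
A_we = 0.375 × 13 = 4.875 in².
F_nw = 0.6 F_EXX = 42 ksi.
φR_n = 0.75 × 42 × 4.875 = 153.6 kips.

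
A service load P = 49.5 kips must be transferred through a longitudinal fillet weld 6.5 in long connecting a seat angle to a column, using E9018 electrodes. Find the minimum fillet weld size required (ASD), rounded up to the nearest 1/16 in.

w = 7/16 in

E90XX → F_EXX = 90 ksi.
Total weld length L = 6.5 in.
Required throat t_e = P × Ω / (0.6 F_EXX × L) = 49.5 × 2.0 / (0.6 × 90 × 6.5) = 0.2821 in.
Required leg w = t_e / 0.707 = 0.3989 in → use 7/16 in.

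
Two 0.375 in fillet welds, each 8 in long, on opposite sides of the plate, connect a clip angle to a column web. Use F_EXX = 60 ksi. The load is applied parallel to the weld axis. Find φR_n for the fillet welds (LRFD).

Effective throat t_e = 0.707 × 0.375 = 0.2651 in.
Total length L = 16 in; A_we = 0.2651 × 16 = 4.242 in².
F_nw = 0.6 F_EXX = 0.6 × 60 = 36 ksi.
φR_n = 0.75 × 36 × 4.242 = 114.5 kip.

φR_n ≈ 115 kip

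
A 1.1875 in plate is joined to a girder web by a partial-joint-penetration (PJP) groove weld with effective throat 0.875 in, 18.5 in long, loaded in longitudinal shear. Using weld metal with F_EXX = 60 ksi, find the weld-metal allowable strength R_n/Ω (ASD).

R_n/Ω ≈ 291 kip

Effective throat (given) t_e = 0.875 in.
A_we = 0.875 × 18.5 = 16.19 in².
F_nw = 0.6 F_EXX = 36 ksi.
R_n/Ω = (36 × 16.19) / 2.0 = 291.4 kip.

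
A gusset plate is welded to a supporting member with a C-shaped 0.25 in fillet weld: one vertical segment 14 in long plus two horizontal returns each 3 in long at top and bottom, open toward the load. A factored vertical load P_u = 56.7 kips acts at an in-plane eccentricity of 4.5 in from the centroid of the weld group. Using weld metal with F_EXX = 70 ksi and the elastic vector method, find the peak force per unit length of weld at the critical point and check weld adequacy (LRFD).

f_max ≈ 5.24 kip/in; adequate

Total weld length L_w = 20 in. Treat welds as unit-width lines.
Centroid: x̄ = 2×3×1.5 / 20 = 0.45 in from the vertical weld.
Polar moment about centroid: J = I_x + I_y = [14³/12 + 2×3×7²] + [14×0.45² + 2(3³/12 + 3×1.05²)] = 536.6 in³.
Direct shear f_v = P/L_w = 56.7 / 20 = 2.835 kip/in (vertical).
Torsion M = P·e = 56.7 × 4.5 = 255.15 kip·in.
Critical point at (x, y) = (2.55, 7) from centroid. f_tx = M·y/J = 3.328 kip/in; f_ty = M·x/J = 1.212 kip/in.
Resultant f_max = √[f_tx² + (f_v + f_ty)²] = √[3.328² + (2.835 + 1.212)²] = 5.24 kip/in.
Capacity per unit length: φr_n = 0.75 × 0.6 × 70 × (0.707 × 0.25) = 5.568 kip/in.
5.24 ≤ 5.568 → adequate.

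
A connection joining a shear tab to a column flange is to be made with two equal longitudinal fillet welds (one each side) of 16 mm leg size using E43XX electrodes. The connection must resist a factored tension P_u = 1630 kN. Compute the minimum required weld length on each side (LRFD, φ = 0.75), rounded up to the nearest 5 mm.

E43XX → F_EXX = 430 MPa.
Throat t_e = 0.707 × 16 = 11.31 mm.
φr_n = 0.75 × 0.6 × 430 × 11.31 × 10⁻³ = 2.189 kN/mm.
L_req = P_u / φr_n = 1630 / 2.189 = 744.7 mm total.
Per side: 744.7 / 2 = 372.3 mm.
Round up → use L = 375 mm on each side.

L = 375 mm on each side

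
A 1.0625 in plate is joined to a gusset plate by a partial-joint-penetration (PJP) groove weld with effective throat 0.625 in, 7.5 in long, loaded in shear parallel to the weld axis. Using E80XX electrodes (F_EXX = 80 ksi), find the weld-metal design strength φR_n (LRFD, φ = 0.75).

φR_n ≈ 169 kip

Effective throat (given) t_e = 0.625 in.
A_we = 0.625 × 7.5 = 4.688 in².
F_nw = 0.6 F_EXX = 48 ksi.
φR_n = 0.75 × 48 × 4.688 = 168.8 kip.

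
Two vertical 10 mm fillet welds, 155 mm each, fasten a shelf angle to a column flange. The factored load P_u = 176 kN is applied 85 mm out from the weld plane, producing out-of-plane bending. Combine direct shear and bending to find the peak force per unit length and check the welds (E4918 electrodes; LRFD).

E49XX → F_EXX = 490 MPa.
L_w = 2 × 155 = 310 mm; section modulus (unit throat) S = 2 × L²/6 = 8008 mm².
Direct shear f_v = P/L_w = 176×10³/310 = 567.7 N/mm.
Moment M = P × e = 176×10³ × 85 = 14960000 N·mm; bending f_b = M/S = 1868 N/mm.
f_max = √(f_v² + f_b²) = √(567.7² + 1868²) = 1952 N/mm.
φr_n = 0.75 × 0.6 × 490 × (0.707 × 10) = 1559 N/mm → NOT adequate.

f_max ≈ 1950 N/mm; NOT adequate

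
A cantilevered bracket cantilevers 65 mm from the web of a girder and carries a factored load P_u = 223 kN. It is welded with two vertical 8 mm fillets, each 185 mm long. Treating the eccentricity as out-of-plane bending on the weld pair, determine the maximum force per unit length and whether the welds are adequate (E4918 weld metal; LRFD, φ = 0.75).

f_max ≈ 1410 N/mm; NOT adequate

E49XX → F_EXX = 490 MPa.
L_w = 2 × 185 = 370 mm; section modulus (unit throat) S = 2 × L²/6 = 11410 mm².
Direct shear f_v = P/L_w = 223×10³/370 = 602.7 N/mm.
Moment M = P × e = 223×10³ × 65 = 14495000 N·mm; bending f_b = M/S = 1271 N/mm.
f_max = √(f_v² + f_b²) = √(602.7² + 1271²) = 1406 N/mm.
φr_n = 0.75 × 0.6 × 490 × (0.707 × 8) = 1247 N/mm → NOT adequate.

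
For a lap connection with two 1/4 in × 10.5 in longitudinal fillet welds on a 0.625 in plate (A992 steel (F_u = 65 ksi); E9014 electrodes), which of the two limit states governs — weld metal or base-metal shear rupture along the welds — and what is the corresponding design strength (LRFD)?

E90XX → F_EXX = 90 ksi.
t_e = 0.707 × 0.25 = 0.1767 in; L = 21 in.
Weld metal: φR_n = 0.75 × 0.6 × 90 × 0.1767 × 21 = 150.3 kip.
Base metal (shear rupture): φR_n = 0.75 × 0.6 × 65 × 0.625 × 21 = 383.9 kip.
Governing: weld metal.

φR_n ≈ 150 kip (weld metal governs)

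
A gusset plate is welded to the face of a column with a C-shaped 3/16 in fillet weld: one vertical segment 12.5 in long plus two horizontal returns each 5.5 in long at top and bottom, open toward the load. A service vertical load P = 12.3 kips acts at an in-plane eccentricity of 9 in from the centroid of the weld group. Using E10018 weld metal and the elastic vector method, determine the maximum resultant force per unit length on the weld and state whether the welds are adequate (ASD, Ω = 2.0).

E100XX → F_EXX = 100 ksi.
Total weld length L_w = 23.5 in. Treat welds as unit-width lines.
Centroid: x̄ = 2×5.5×2.75 / 23.5 = 1.287 in from the vertical weld.
Polar moment about centroid: J = I_x + I_y = [12.5³/12 + 2×5.5×6.25²] + [12.5×1.287² + 2(5.5³/12 + 5.5×1.463²)] = 664.4 in³.
Direct shear f_v = P/L_w = 12.3 / 23.5 = 0.5234 kip/in (vertical).
Torsion M = P·e = 12.3 × 9 = 110.7 kip·in.
Critical point at (x, y) = (4.213, 6.25) from centroid. f_tx = M·y/J = 1.041 kip/in; f_ty = M·x/J = 0.7019 kip/in.
Resultant f_max = √[f_tx² + (f_v + f_ty)²] = √[1.041² + (0.5234 + 0.7019)²] = 1.608 kip/in.
Capacity per unit length: r_n/Ω = (1/2.0) × 0.6 × 100 × (0.707 × 0.1875) = 3.977 kip/in.
1.608 ≤ 3.977 → adequate.

f_max ≈ 1.61 kip/in; adequate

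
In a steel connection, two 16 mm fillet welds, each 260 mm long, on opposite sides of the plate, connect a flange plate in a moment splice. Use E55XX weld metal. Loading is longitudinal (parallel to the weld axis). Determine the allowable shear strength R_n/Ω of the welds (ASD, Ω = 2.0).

E55XX → F_EXX = 550 MPa.
Effective throat t_e = 0.707 × 16 = 11.31 mm.
Total length L = 520 mm; A_we = 11.31 × 520 = 5882 mm².
F_nw = 0.6 F_EXX = 0.6 × 550 = 330 MPa.
R_n = 330 × 5882 × 10⁻³ = 1941 kN; R_n/Ω = 1941/2.0 = 970.6 kN.

R_n/Ω ≈ 971 kN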